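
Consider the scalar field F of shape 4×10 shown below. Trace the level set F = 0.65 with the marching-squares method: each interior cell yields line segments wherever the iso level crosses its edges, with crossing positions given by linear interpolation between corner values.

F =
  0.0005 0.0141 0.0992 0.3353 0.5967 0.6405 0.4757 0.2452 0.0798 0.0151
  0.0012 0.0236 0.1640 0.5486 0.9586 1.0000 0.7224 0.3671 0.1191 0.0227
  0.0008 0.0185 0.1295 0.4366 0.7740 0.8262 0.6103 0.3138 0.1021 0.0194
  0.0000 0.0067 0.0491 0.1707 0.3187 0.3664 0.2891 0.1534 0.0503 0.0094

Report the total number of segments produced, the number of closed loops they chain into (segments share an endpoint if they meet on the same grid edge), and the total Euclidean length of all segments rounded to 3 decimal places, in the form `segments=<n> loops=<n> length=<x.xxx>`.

cell (0,3): code 0100 → (0.147,4.000)–(1.000,3.247)
cell (0,4): code 1100 → (0.026,5.000)–(0.147,4.000)
cell (0,5): code 1100 → (0.707,6.000)–(0.026,5.000)
cell (0,6): code 1000 → (1.000,6.204)–(0.707,6.000)
cell (1,3): code 0110 → (1.000,3.247)–(2.000,3.632)
cell (1,5): code 1011 → (2.000,5.816)–(1.646,6.000)
cell (1,6): code 0001 → (1.646,6.000)–(1.000,6.204)
cell (2,3): code 0010 → (2.000,3.632)–(2.272,4.000)
cell (2,4): code 0011 → (2.272,4.000)–(2.383,5.000)
cell (2,5): code 0001 → (2.383,5.000)–(2.000,5.816)
total: 10 segments, chained into 1 closed loop(s), length Σ = 8.224359

segments=10 loops=1 length=8.224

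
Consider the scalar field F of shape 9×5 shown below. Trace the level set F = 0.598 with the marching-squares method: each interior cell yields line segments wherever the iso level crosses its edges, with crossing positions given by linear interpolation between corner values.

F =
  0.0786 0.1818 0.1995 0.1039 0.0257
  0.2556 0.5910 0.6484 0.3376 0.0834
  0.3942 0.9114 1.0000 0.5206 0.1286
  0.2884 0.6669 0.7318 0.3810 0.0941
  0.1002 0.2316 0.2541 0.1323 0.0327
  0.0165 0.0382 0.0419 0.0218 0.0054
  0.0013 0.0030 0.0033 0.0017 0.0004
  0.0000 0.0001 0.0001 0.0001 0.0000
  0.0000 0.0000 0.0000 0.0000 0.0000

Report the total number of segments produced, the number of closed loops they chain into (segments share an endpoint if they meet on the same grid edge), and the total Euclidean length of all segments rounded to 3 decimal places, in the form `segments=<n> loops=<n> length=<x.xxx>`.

segments=10 loops=1 length=7.472

cell (0,1): code 0100 → (0.888,2.000)–(1.000,1.122)
cell (0,2): code 1000 → (1.000,2.162)–(0.888,2.000)
cell (1,0): code 0100 → (1.022,1.000)–(2.000,0.394)
cell (1,1): code 1110 → (1.000,1.122)–(1.022,1.000)
cell (1,2): code 1001 → (2.000,2.839)–(1.000,2.162)
cell (2,0): code 0110 → (2.000,0.394)–(3.000,0.818)
cell (2,2): code 1001 → (3.000,2.381)–(2.000,2.839)
cell (3,0): code 0010 → (3.000,0.818)–(3.158,1.000)
cell (3,1): code 0011 → (3.158,1.000)–(3.280,2.000)
cell (3,2): code 0001 → (3.280,2.000)–(3.000,2.381)
total: 10 segments, chained into 1 closed loop(s), length Σ = 7.471736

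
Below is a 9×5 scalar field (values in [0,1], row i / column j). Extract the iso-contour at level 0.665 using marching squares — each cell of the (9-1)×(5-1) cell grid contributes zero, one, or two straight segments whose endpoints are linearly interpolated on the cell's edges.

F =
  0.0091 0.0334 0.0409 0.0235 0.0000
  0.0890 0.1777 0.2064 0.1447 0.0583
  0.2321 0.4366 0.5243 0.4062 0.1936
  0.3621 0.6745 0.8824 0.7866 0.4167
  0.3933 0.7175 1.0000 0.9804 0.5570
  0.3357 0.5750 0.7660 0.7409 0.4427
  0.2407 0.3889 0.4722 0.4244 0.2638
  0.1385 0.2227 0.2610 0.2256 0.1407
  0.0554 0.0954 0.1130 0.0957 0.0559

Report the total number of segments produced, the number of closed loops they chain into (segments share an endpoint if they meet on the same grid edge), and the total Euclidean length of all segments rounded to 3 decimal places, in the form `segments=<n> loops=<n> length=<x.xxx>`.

segments=12 loops=1 length=9.081

cell (2,0): code 0100 → (2.960,1.000)–(3.000,0.970)
cell (2,1): code 1100 → (2.393,2.000)–(2.960,1.000)
cell (2,2): code 1100 → (2.680,3.000)–(2.393,2.000)
cell (2,3): code 1000 → (3.000,3.329)–(2.680,3.000)
cell (3,0): code 0110 → (3.000,0.970)–(4.000,0.838)
cell (3,3): code 1001 → (4.000,3.745)–(3.000,3.329)
cell (4,0): code 0010 → (4.000,0.838)–(4.368,1.000)
cell (4,1): code 0111 → (4.368,1.000)–(5.000,1.471)
cell (4,3): code 1001 → (5.000,3.255)–(4.000,3.745)
cell (5,1): code 0010 → (5.000,1.471)–(5.344,2.000)
cell (5,2): code 0011 → (5.344,2.000)–(5.240,3.000)
cell (5,3): code 0001 → (5.240,3.000)–(5.000,3.255)
total: 12 segments, chained into 1 closed loop(s), length Σ = 9.080625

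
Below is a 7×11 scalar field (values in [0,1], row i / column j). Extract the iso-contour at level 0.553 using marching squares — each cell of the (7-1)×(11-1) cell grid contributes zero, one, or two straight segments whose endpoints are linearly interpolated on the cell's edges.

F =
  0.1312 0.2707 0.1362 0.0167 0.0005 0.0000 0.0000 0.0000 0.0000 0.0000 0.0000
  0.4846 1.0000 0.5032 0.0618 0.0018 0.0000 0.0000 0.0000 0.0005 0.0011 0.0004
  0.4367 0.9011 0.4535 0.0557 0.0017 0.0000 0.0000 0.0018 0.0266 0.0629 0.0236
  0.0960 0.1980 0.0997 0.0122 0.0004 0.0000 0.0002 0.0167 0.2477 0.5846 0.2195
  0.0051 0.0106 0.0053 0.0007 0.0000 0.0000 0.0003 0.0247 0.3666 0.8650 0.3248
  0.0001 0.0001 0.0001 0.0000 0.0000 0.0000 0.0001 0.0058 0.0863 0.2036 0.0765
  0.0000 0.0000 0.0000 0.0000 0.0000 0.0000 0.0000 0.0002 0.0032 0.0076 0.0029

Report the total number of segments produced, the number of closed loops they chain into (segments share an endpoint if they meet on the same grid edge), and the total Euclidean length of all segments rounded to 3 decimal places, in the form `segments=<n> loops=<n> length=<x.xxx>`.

segments=12 loops=2 length=9.979

cell (0,0): code 0100 → (0.387,1.000)–(1.000,0.133)
cell (0,1): code 1000 → (1.000,1.900)–(0.387,1.000)
cell (1,0): code 0110 → (1.000,0.133)–(2.000,0.250)
cell (1,1): code 1001 → (2.000,1.778)–(1.000,1.900)
cell (2,0): code 0010 → (2.000,0.250)–(2.495,1.000)
cell (2,1): code 0001 → (2.495,1.000)–(2.000,1.778)
cell (2,8): code 0100 → (2.939,9.000)–(3.000,8.906)
cell (2,9): code 1000 → (3.000,9.087)–(2.939,9.000)
cell (3,8): code 0110 → (3.000,8.906)–(4.000,8.374)
cell (3,9): code 1001 → (4.000,9.578)–(3.000,9.087)
cell (4,8): code 0010 → (4.000,8.374)–(4.472,9.000)
cell (4,9): code 0001 → (4.472,9.000)–(4.000,9.578)
total: 12 segments, chained into 2 closed loop(s), length Σ = 9.978960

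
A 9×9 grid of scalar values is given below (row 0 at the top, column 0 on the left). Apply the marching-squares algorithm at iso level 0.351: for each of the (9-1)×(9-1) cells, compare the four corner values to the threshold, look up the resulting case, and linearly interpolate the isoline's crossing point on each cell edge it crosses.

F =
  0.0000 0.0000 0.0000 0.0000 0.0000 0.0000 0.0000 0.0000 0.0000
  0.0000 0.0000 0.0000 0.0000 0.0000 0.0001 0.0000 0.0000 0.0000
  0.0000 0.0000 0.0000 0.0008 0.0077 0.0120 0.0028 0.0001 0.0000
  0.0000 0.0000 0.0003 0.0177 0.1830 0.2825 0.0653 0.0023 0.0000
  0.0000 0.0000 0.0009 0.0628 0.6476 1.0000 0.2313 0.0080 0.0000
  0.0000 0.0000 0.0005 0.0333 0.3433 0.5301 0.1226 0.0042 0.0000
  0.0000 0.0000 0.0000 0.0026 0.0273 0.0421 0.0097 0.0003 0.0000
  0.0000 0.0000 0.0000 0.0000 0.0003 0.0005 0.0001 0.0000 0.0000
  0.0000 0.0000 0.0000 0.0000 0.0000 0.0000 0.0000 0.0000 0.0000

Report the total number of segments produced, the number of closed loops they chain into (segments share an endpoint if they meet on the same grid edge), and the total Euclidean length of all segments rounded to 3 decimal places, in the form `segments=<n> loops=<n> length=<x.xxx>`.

segments=8 loops=1 length=6.913

cell (3,3): code 0100 → (3.362,4.000)–(4.000,3.493)
cell (3,4): code 1100 → (3.095,5.000)–(3.362,4.000)
cell (3,5): code 1000 → (4.000,5.844)–(3.095,5.000)
cell (4,3): code 0010 → (4.000,3.493)–(4.975,4.000)
cell (4,4): code 0111 → (4.975,4.000)–(5.000,4.041)
cell (4,5): code 1001 → (5.000,5.440)–(4.000,5.844)
cell (5,4): code 0010 → (5.000,4.041)–(5.367,5.000)
cell (5,5): code 0001 → (5.367,5.000)–(5.000,5.440)
total: 8 segments, chained into 1 closed loop(s), length Σ = 6.912637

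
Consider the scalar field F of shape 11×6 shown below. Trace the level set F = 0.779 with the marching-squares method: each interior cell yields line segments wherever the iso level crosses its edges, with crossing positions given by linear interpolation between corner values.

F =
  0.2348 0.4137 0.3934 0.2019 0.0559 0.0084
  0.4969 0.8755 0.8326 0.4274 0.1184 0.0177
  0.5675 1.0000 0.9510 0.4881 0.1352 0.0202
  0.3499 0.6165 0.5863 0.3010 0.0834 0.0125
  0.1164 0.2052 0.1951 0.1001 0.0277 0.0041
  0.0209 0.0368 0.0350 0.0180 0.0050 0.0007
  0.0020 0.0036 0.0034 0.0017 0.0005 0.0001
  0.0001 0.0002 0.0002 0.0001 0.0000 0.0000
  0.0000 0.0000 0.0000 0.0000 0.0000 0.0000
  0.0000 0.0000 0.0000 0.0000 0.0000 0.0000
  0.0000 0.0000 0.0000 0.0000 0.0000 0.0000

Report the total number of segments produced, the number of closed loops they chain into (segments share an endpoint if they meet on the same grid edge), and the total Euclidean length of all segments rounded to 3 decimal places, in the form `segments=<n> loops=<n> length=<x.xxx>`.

cell (0,0): code 0100 → (0.791,1.000)–(1.000,0.745)
cell (0,1): code 1100 → (0.878,2.000)–(0.791,1.000)
cell (0,2): code 1000 → (1.000,2.132)–(0.878,2.000)
cell (1,0): code 0110 → (1.000,0.745)–(2.000,0.489)
cell (1,2): code 1001 → (2.000,2.372)–(1.000,2.132)
cell (2,0): code 0010 → (2.000,0.489)–(2.576,1.000)
cell (2,1): code 0011 → (2.576,1.000)–(2.472,2.000)
cell (2,2): code 0001 → (2.472,2.000)–(2.000,2.372)
total: 8 segments, chained into 1 closed loop(s), length Σ = 5.949906

segments=8 loops=1 length=5.950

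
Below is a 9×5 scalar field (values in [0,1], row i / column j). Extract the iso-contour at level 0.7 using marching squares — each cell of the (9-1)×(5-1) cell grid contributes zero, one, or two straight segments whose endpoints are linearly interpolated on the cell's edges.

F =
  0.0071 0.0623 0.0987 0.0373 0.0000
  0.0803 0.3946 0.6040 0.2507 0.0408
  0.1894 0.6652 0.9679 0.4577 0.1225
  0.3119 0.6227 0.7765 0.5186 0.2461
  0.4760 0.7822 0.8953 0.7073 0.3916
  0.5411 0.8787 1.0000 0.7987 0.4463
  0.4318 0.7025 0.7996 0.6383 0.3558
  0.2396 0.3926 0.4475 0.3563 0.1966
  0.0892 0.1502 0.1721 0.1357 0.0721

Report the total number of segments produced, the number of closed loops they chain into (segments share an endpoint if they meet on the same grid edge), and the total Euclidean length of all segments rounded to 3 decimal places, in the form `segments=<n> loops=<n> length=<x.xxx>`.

cell (1,1): code 0100 → (1.264,2.000)–(2.000,1.115)
cell (1,2): code 1000 → (2.000,2.525)–(1.264,2.000)
cell (2,1): code 0110 → (2.000,1.115)–(3.000,1.503)
cell (2,2): code 1001 → (3.000,2.297)–(2.000,2.525)
cell (3,0): code 0100 → (3.485,1.000)–(4.000,0.732)
cell (3,1): code 1110 → (3.000,1.503)–(3.485,1.000)
cell (3,2): code 1101 → (3.961,3.000)–(3.000,2.297)
cell (3,3): code 1000 → (4.000,3.023)–(3.961,3.000)
cell (4,0): code 0110 → (4.000,0.732)–(5.000,0.471)
cell (4,3): code 1001 → (5.000,3.280)–(4.000,3.023)
cell (5,0): code 0110 → (5.000,0.471)–(6.000,0.991)
cell (5,2): code 1011 → (6.000,2.617)–(5.615,3.000)
cell (5,3): code 0001 → (5.615,3.000)–(5.000,3.280)
cell (6,0): code 0010 → (6.000,0.991)–(6.008,1.000)
cell (6,1): code 0011 → (6.008,1.000)–(6.283,2.000)
cell (6,2): code 0001 → (6.283,2.000)–(6.000,2.617)
total: 16 segments, chained into 1 closed loop(s), length Σ = 12.809452

segments=16 loops=1 length=12.809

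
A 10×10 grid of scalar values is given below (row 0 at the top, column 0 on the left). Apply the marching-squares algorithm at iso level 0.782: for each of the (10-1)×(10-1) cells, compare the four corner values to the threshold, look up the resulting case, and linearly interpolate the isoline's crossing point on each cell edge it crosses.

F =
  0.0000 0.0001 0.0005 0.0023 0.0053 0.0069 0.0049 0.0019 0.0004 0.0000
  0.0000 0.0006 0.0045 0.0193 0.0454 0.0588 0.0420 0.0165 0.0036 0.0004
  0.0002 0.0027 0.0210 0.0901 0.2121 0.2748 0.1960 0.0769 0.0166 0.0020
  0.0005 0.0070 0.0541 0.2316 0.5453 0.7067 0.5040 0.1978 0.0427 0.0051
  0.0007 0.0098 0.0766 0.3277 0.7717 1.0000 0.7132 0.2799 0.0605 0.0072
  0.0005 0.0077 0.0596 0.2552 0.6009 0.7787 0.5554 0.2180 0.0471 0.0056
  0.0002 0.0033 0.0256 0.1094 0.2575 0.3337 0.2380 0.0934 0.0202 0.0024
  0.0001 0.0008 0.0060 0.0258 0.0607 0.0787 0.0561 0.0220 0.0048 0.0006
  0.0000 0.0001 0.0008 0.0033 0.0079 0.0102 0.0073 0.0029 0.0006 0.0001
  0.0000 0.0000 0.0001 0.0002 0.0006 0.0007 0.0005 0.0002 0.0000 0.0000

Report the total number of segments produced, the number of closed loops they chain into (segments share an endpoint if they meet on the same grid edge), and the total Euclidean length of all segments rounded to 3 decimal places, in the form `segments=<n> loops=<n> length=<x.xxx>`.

cell (3,4): code 0100 → (3.257,5.000)–(4.000,4.045)
cell (3,5): code 1000 → (4.000,5.760)–(3.257,5.000)
cell (4,4): code 0010 → (4.000,4.045)–(4.985,5.000)
cell (4,5): code 0001 → (4.985,5.000)–(4.000,5.760)
total: 4 segments, chained into 1 closed loop(s), length Σ = 4.889364

segments=4 loops=1 length=4.889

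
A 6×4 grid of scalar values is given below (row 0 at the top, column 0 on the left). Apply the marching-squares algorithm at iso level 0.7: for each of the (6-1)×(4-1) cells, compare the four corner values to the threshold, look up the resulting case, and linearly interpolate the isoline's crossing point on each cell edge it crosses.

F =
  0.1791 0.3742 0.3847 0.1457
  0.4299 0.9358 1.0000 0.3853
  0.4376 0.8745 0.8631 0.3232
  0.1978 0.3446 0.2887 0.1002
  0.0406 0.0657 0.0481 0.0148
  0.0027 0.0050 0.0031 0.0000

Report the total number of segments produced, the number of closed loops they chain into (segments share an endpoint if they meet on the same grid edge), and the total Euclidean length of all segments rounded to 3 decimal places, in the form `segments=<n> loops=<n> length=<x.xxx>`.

cell (0,0): code 0100 → (0.580,1.000)–(1.000,0.534)
cell (0,1): code 1100 → (0.512,2.000)–(0.580,1.000)
cell (0,2): code 1000 → (1.000,2.488)–(0.512,2.000)
cell (1,0): code 0110 → (1.000,0.534)–(2.000,0.601)
cell (1,2): code 1001 → (2.000,2.302)–(1.000,2.488)
cell (2,0): code 0010 → (2.000,0.601)–(2.329,1.000)
cell (2,1): code 0011 → (2.329,1.000)–(2.284,2.000)
cell (2,2): code 0001 → (2.284,2.000)–(2.000,2.302)
total: 8 segments, chained into 1 closed loop(s), length Σ = 6.272118

segments=8 loops=1 length=6.272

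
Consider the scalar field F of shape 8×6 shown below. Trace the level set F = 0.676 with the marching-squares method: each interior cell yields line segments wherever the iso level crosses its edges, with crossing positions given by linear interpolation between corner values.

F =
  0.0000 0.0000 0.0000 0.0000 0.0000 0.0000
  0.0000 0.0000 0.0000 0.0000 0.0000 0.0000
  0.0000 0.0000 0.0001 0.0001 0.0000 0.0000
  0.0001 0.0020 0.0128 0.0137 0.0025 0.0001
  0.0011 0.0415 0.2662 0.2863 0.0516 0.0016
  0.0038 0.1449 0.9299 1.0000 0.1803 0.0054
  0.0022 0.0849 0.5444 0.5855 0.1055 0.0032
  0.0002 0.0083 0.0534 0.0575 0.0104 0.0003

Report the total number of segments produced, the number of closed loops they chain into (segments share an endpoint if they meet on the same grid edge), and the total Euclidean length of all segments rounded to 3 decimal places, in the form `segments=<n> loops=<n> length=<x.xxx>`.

cell (4,1): code 0100 → (4.617,2.000)–(5.000,1.677)
cell (4,2): code 1100 → (4.546,3.000)–(4.617,2.000)
cell (4,3): code 1000 → (5.000,3.395)–(4.546,3.000)
cell (5,1): code 0010 → (5.000,1.677)–(5.659,2.000)
cell (5,2): code 0011 → (5.659,2.000)–(5.782,3.000)
cell (5,3): code 0001 → (5.782,3.000)–(5.000,3.395)
total: 6 segments, chained into 1 closed loop(s), length Σ = 4.722659

segments=6 loops=1 length=4.723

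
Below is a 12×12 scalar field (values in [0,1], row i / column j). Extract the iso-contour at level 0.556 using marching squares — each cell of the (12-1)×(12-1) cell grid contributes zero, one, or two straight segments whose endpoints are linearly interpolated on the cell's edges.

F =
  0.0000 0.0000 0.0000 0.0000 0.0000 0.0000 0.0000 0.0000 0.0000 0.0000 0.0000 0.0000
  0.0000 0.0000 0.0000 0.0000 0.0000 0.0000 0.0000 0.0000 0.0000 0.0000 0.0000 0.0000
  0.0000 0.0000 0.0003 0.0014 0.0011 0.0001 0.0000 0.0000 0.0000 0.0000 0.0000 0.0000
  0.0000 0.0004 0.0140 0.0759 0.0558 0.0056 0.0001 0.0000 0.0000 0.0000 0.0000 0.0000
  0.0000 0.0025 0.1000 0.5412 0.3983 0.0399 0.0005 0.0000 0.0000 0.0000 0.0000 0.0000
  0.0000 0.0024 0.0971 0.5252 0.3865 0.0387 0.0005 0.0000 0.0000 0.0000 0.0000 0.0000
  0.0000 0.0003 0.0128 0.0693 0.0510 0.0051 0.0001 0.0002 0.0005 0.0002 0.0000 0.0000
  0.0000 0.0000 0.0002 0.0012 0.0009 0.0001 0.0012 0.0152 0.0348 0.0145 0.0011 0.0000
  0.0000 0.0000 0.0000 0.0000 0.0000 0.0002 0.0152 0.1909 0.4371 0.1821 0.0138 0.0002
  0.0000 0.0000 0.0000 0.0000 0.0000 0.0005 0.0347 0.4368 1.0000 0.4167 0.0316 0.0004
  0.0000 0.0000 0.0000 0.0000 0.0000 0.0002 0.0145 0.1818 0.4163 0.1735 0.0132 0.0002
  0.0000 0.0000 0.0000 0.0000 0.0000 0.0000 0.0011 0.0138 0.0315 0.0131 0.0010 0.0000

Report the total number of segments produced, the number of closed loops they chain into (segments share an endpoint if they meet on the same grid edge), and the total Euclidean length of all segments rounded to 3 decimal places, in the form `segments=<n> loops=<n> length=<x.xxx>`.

segments=4 loops=1 length=4.383

cell (8,7): code 0100 → (8.211,8.000)–(9.000,7.212)
cell (8,8): code 1000 → (9.000,8.761)–(8.211,8.000)
cell (9,7): code 0010 → (9.000,7.212)–(9.761,8.000)
cell (9,8): code 0001 → (9.761,8.000)–(9.000,8.761)
total: 4 segments, chained into 1 closed loop(s), length Σ = 4.382962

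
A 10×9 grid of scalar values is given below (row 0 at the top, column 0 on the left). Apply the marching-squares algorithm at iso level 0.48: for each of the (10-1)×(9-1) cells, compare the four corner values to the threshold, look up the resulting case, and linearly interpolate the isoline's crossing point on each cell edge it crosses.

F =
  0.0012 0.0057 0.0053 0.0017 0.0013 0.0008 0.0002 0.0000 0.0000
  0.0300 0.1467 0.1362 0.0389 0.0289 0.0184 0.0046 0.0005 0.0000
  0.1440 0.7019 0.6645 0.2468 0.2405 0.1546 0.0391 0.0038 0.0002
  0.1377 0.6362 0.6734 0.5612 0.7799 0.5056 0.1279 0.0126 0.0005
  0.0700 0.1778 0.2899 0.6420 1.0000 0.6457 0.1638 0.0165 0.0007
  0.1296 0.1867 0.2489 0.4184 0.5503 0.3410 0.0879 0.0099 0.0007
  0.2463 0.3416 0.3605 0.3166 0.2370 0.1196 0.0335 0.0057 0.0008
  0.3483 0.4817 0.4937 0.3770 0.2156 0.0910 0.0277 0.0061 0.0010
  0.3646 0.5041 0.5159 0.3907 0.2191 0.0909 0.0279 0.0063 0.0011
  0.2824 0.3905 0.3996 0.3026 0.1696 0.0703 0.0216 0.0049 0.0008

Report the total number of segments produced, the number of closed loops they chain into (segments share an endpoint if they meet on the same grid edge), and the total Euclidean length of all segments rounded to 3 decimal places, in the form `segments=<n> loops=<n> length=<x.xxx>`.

segments=26 loops=2 length=18.296

cell (1,0): code 0100 → (1.600,1.000)–(2.000,0.602)
cell (1,1): code 1100 → (1.651,2.000)–(1.600,1.000)
cell (1,2): code 1000 → (2.000,2.442)–(1.651,2.000)
cell (2,0): code 0110 → (2.000,0.602)–(3.000,0.687)
cell (2,2): code 1101 → (2.742,3.000)–(2.000,2.442)
cell (2,3): code 1100 → (2.444,4.000)–(2.742,3.000)
cell (2,4): code 1100 → (2.927,5.000)–(2.444,4.000)
cell (2,5): code 1000 → (3.000,5.068)–(2.927,5.000)
cell (3,0): code 0010 → (3.000,0.687)–(3.341,1.000)
cell (3,1): code 0011 → (3.341,1.000)–(3.504,2.000)
cell (3,2): code 0111 → (3.504,2.000)–(4.000,2.540)
cell (3,5): code 1001 → (4.000,5.344)–(3.000,5.068)
cell (4,2): code 0010 → (4.000,2.540)–(4.725,3.000)
cell (4,3): code 0111 → (4.725,3.000)–(5.000,3.467)
cell (4,4): code 1011 → (5.000,4.336)–(4.544,5.000)
cell (4,5): code 0001 → (4.544,5.000)–(4.000,5.344)
cell (5,3): code 0010 → (5.000,3.467)–(5.224,4.000)
cell (5,4): code 0001 → (5.224,4.000)–(5.000,4.336)
cell (6,0): code 0100 → (6.988,1.000)–(7.000,0.987)
cell (6,1): code 1100 → (6.897,2.000)–(6.988,1.000)
cell (6,2): code 1000 → (7.000,2.117)–(6.897,2.000)
cell (7,0): code 0110 → (7.000,0.987)–(8.000,0.827)
cell (7,2): code 1001 → (8.000,2.287)–(7.000,2.117)
cell (8,0): code 0010 → (8.000,0.827)–(8.212,1.000)
cell (8,1): code 0011 → (8.212,1.000)–(8.309,2.000)
cell (8,2): code 0001 → (8.309,2.000)–(8.000,2.287)
total: 26 segments, chained into 2 closed loop(s), length Σ = 18.296300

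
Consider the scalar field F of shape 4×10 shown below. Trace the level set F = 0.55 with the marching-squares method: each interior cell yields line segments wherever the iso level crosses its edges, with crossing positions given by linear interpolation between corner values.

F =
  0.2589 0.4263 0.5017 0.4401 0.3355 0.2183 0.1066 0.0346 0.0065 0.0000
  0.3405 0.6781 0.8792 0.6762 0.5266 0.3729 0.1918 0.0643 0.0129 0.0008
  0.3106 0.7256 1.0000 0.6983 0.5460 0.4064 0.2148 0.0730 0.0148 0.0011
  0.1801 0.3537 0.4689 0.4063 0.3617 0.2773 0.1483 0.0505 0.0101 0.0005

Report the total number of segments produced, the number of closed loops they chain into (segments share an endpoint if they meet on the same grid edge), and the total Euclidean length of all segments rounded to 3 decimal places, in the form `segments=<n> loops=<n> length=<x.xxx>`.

cell (0,0): code 0100 → (0.491,1.000)–(1.000,0.621)
cell (0,1): code 1100 → (0.128,2.000)–(0.491,1.000)
cell (0,2): code 1100 → (0.465,3.000)–(0.128,2.000)
cell (0,3): code 1000 → (1.000,3.844)–(0.465,3.000)
cell (1,0): code 0110 → (1.000,0.621)–(2.000,0.577)
cell (1,3): code 1001 → (2.000,3.974)–(1.000,3.844)
cell (2,0): code 0010 → (2.000,0.577)–(2.472,1.000)
cell (2,1): code 0011 → (2.472,1.000)–(2.847,2.000)
cell (2,2): code 0011 → (2.847,2.000)–(2.508,3.000)
cell (2,3): code 0001 → (2.508,3.000)–(2.000,3.974)
total: 10 segments, chained into 1 closed loop(s), length Σ = 9.618428

segments=10 loops=1 length=9.618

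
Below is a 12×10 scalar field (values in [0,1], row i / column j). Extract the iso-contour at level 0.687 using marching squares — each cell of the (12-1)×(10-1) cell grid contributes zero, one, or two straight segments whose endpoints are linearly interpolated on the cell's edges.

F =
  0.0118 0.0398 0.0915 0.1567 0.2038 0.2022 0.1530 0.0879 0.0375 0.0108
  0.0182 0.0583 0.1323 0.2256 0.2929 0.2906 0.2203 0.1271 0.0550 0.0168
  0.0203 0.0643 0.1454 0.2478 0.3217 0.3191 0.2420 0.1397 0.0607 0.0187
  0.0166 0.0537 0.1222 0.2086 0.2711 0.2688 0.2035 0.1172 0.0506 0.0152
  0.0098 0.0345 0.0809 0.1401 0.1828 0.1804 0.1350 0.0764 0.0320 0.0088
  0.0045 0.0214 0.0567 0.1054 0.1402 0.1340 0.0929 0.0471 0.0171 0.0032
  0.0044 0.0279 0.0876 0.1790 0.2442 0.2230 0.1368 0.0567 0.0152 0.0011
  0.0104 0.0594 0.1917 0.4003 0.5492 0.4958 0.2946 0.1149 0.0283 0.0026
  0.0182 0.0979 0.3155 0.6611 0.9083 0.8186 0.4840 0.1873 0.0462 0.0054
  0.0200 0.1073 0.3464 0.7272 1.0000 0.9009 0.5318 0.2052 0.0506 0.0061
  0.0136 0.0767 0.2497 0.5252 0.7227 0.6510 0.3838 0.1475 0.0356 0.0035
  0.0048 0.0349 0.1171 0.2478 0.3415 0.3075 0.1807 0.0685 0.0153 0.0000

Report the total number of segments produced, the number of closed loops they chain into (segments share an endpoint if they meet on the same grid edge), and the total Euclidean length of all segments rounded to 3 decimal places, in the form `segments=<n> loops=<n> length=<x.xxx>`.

segments=12 loops=1 length=8.352

cell (7,3): code 0100 → (7.384,4.000)–(8.000,3.105)
cell (7,4): code 1100 → (7.592,5.000)–(7.384,4.000)
cell (7,5): code 1000 → (8.000,5.393)–(7.592,5.000)
cell (8,2): code 0100 → (8.392,3.000)–(9.000,2.894)
cell (8,3): code 1110 → (8.000,3.105)–(8.392,3.000)
cell (8,5): code 1001 → (9.000,5.580)–(8.000,5.393)
cell (9,2): code 0010 → (9.000,2.894)–(9.199,3.000)
cell (9,3): code 0111 → (9.199,3.000)–(10.000,3.819)
cell (9,4): code 1011 → (10.000,4.498)–(9.856,5.000)
cell (9,5): code 0001 → (9.856,5.000)–(9.000,5.580)
cell (10,3): code 0010 → (10.000,3.819)–(10.094,4.000)
cell (10,4): code 0001 → (10.094,4.000)–(10.000,4.498)
total: 12 segments, chained into 1 closed loop(s), length Σ = 8.352147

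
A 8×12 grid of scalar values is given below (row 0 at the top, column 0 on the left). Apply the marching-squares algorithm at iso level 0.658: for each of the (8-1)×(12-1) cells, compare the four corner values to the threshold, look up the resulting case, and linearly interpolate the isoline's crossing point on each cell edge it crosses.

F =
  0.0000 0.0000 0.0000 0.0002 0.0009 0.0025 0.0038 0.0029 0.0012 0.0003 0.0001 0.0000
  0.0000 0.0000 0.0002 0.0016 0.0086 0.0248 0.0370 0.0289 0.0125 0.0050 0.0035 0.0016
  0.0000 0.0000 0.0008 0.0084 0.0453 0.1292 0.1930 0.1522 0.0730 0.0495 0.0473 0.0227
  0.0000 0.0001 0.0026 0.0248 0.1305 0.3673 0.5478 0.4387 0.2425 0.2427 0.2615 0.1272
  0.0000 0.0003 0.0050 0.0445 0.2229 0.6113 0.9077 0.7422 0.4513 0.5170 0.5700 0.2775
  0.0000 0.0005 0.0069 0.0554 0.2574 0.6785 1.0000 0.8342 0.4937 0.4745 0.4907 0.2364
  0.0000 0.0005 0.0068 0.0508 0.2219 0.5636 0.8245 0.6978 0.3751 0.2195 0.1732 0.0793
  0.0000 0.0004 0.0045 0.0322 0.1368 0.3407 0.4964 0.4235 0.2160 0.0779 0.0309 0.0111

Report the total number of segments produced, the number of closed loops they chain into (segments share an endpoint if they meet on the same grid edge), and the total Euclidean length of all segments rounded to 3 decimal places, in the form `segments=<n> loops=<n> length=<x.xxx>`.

segments=12 loops=1 length=8.850

cell (3,5): code 0100 → (3.306,6.000)–(4.000,5.158)
cell (3,6): code 1100 → (3.723,7.000)–(3.306,6.000)
cell (3,7): code 1000 → (4.000,7.289)–(3.723,7.000)
cell (4,4): code 0100 → (4.695,5.000)–(5.000,4.951)
cell (4,5): code 1110 → (4.000,5.158)–(4.695,5.000)
cell (4,7): code 1001 → (5.000,7.517)–(4.000,7.289)
cell (5,4): code 0010 → (5.000,4.951)–(5.178,5.000)
cell (5,5): code 0111 → (5.178,5.000)–(6.000,5.362)
cell (5,7): code 1001 → (6.000,7.123)–(5.000,7.517)
cell (6,5): code 0010 → (6.000,5.362)–(6.507,6.000)
cell (6,6): code 0011 → (6.507,6.000)–(6.145,7.000)
cell (6,7): code 0001 → (6.145,7.000)–(6.000,7.123)
total: 12 segments, chained into 1 closed loop(s), length Σ = 8.849631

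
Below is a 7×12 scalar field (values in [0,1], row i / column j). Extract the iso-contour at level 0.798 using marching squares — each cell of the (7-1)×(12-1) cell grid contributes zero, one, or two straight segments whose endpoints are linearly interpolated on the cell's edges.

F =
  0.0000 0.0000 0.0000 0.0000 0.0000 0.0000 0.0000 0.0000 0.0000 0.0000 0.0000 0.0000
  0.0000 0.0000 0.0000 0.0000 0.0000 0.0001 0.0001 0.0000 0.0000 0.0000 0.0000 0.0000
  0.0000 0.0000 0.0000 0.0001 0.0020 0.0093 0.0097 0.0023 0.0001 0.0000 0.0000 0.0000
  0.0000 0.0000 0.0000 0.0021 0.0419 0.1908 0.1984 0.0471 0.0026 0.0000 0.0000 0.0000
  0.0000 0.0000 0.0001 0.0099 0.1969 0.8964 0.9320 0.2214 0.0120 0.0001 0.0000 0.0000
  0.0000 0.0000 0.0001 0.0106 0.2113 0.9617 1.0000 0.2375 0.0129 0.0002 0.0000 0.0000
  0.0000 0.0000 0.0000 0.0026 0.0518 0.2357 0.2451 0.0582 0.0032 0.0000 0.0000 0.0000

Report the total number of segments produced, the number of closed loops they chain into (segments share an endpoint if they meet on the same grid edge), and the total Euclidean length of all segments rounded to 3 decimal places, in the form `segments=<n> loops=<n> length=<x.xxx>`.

cell (3,4): code 0100 → (3.861,5.000)–(4.000,4.859)
cell (3,5): code 1100 → (3.817,6.000)–(3.861,5.000)
cell (3,6): code 1000 → (4.000,6.189)–(3.817,6.000)
cell (4,4): code 0110 → (4.000,4.859)–(5.000,4.782)
cell (4,6): code 1001 → (5.000,6.265)–(4.000,6.189)
cell (5,4): code 0010 → (5.000,4.782)–(5.225,5.000)
cell (5,5): code 0011 → (5.225,5.000)–(5.268,6.000)
cell (5,6): code 0001 → (5.268,6.000)–(5.000,6.265)
total: 8 segments, chained into 1 closed loop(s), length Σ = 5.158623

segments=8 loops=1 length=5.159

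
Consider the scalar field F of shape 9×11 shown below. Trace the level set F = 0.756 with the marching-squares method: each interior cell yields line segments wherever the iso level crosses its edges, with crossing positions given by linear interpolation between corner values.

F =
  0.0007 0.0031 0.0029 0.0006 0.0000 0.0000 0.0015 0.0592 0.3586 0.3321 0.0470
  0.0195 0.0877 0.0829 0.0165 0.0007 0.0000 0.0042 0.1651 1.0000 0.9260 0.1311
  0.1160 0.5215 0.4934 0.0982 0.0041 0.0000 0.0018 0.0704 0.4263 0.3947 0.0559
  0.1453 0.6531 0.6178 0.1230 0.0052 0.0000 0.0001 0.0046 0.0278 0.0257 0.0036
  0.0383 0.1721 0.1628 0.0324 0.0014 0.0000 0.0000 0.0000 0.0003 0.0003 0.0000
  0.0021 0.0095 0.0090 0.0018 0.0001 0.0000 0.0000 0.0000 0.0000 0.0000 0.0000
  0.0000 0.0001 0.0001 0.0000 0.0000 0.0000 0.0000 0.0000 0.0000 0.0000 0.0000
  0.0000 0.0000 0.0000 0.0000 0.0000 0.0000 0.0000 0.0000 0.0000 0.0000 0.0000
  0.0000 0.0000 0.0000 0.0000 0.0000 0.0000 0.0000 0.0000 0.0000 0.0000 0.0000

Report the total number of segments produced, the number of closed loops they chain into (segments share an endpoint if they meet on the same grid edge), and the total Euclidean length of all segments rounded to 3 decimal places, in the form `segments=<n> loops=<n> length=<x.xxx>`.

segments=6 loops=1 length=3.748

cell (0,7): code 0100 → (0.620,8.000)–(1.000,7.708)
cell (0,8): code 1100 → (0.714,9.000)–(0.620,8.000)
cell (0,9): code 1000 → (1.000,9.214)–(0.714,9.000)
cell (1,7): code 0010 → (1.000,7.708)–(1.425,8.000)
cell (1,8): code 0011 → (1.425,8.000)–(1.320,9.000)
cell (1,9): code 0001 → (1.320,9.000)–(1.000,9.214)
total: 6 segments, chained into 1 closed loop(s), length Σ = 3.747890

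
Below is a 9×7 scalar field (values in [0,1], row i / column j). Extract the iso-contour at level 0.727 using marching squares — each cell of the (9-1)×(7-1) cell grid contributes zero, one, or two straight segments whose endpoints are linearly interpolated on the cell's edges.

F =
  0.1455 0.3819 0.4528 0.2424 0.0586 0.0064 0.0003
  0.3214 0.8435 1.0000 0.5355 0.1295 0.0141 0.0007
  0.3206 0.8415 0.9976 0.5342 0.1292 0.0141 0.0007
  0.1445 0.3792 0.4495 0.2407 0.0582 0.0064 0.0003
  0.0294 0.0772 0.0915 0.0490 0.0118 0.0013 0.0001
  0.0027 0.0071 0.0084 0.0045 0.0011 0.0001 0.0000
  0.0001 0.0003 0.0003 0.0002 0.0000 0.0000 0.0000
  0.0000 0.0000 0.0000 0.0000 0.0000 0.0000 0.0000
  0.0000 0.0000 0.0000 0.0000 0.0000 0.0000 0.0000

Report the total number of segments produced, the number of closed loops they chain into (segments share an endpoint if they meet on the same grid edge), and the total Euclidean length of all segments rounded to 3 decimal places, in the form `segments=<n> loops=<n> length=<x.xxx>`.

cell (0,0): code 0100 → (0.748,1.000)–(1.000,0.777)
cell (0,1): code 1100 → (0.501,2.000)–(0.748,1.000)
cell (0,2): code 1000 → (1.000,2.588)–(0.501,2.000)
cell (1,0): code 0110 → (1.000,0.777)–(2.000,0.780)
cell (1,2): code 1001 → (2.000,2.584)–(1.000,2.588)
cell (2,0): code 0010 → (2.000,0.780)–(2.248,1.000)
cell (2,1): code 0011 → (2.248,1.000)–(2.494,2.000)
cell (2,2): code 0001 → (2.494,2.000)–(2.000,2.584)
total: 8 segments, chained into 1 closed loop(s), length Σ = 6.263409

segments=8 loops=1 length=6.263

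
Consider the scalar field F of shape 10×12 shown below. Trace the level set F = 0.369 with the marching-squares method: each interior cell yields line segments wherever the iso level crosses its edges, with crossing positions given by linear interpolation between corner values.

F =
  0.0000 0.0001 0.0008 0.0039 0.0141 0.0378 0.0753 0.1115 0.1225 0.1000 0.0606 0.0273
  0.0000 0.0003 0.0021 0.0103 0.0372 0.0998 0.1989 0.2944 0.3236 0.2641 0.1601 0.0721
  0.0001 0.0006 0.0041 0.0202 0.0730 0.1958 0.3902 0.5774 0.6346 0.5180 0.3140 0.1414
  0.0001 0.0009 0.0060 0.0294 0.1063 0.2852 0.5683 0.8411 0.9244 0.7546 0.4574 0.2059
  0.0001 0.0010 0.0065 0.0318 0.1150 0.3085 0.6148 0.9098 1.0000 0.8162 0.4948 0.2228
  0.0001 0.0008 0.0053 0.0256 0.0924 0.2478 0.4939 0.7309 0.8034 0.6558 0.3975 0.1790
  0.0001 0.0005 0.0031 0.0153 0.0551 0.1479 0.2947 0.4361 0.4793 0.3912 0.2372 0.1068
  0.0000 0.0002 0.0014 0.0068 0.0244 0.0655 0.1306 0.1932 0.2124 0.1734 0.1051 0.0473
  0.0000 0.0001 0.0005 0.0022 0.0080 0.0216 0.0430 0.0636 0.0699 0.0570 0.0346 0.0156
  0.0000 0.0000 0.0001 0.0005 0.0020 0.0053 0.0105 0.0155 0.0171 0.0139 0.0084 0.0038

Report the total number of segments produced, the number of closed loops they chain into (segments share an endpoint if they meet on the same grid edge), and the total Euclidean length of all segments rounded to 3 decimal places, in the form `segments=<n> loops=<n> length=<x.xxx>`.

segments=20 loops=1 length=16.404

cell (1,5): code 0100 → (1.889,6.000)–(2.000,5.891)
cell (1,6): code 1100 → (1.264,7.000)–(1.889,6.000)
cell (1,7): code 1100 → (1.146,8.000)–(1.264,7.000)
cell (1,8): code 1100 → (1.413,9.000)–(1.146,8.000)
cell (1,9): code 1000 → (2.000,9.730)–(1.413,9.000)
cell (2,5): code 0110 → (2.000,5.891)–(3.000,5.296)
cell (2,9): code 1101 → (2.384,10.000)–(2.000,9.730)
cell (2,10): code 1000 → (3.000,10.351)–(2.384,10.000)
cell (3,5): code 0110 → (3.000,5.296)–(4.000,5.198)
cell (3,10): code 1001 → (4.000,10.463)–(3.000,10.351)
cell (4,5): code 0110 → (4.000,5.198)–(5.000,5.492)
cell (4,10): code 1001 → (5.000,10.130)–(4.000,10.463)
cell (5,5): code 0010 → (5.000,5.492)–(5.627,6.000)
cell (5,6): code 0111 → (5.627,6.000)–(6.000,6.525)
cell (5,9): code 1011 → (6.000,9.144)–(5.178,10.000)
cell (5,10): code 0001 → (5.178,10.000)–(5.000,10.130)
cell (6,6): code 0010 → (6.000,6.525)–(6.276,7.000)
cell (6,7): code 0011 → (6.276,7.000)–(6.413,8.000)
cell (6,8): code 0011 → (6.413,8.000)–(6.102,9.000)
cell (6,9): code 0001 → (6.102,9.000)–(6.000,9.144)
total: 20 segments, chained into 1 closed loop(s), length Σ = 16.403938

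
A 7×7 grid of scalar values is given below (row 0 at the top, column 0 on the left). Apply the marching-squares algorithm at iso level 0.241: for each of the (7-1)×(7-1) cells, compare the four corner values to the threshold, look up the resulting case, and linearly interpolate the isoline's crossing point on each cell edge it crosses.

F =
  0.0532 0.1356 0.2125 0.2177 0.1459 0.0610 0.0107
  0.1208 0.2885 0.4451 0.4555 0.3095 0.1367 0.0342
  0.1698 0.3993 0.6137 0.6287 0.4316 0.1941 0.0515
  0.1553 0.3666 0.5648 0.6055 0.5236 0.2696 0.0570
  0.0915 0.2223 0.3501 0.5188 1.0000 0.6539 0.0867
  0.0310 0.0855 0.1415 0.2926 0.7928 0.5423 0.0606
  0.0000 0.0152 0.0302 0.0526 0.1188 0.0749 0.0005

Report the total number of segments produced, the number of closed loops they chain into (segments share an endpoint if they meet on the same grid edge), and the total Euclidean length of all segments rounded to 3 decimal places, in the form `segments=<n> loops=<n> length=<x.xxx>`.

cell (0,0): code 0100 → (0.689,1.000)–(1.000,0.717)
cell (0,1): code 1100 → (0.123,2.000)–(0.689,1.000)
cell (0,2): code 1100 → (0.098,3.000)–(0.123,2.000)
cell (0,3): code 1100 → (0.581,4.000)–(0.098,3.000)
cell (0,4): code 1000 → (1.000,4.396)–(0.581,4.000)
cell (1,0): code 0110 → (1.000,0.717)–(2.000,0.310)
cell (1,4): code 1001 → (2.000,4.803)–(1.000,4.396)
cell (2,0): code 0110 → (2.000,0.310)–(3.000,0.406)
cell (2,4): code 1101 → (2.621,5.000)–(2.000,4.803)
cell (2,5): code 1000 → (3.000,5.135)–(2.621,5.000)
cell (3,0): code 0010 → (3.000,0.406)–(3.870,1.000)
cell (3,1): code 0111 → (3.870,1.000)–(4.000,1.146)
cell (3,5): code 1001 → (4.000,5.728)–(3.000,5.135)
cell (4,1): code 0010 → (4.000,1.146)–(4.523,2.000)
cell (4,2): code 0111 → (4.523,2.000)–(5.000,2.659)
cell (4,5): code 1001 → (5.000,5.625)–(4.000,5.728)
cell (5,2): code 0010 → (5.000,2.659)–(5.215,3.000)
cell (5,3): code 0011 → (5.215,3.000)–(5.819,4.000)
cell (5,4): code 0011 → (5.819,4.000)–(5.645,5.000)
cell (5,5): code 0001 → (5.645,5.000)–(5.000,5.625)
total: 20 segments, chained into 1 closed loop(s), length Σ = 17.191247

segments=20 loops=1 length=17.191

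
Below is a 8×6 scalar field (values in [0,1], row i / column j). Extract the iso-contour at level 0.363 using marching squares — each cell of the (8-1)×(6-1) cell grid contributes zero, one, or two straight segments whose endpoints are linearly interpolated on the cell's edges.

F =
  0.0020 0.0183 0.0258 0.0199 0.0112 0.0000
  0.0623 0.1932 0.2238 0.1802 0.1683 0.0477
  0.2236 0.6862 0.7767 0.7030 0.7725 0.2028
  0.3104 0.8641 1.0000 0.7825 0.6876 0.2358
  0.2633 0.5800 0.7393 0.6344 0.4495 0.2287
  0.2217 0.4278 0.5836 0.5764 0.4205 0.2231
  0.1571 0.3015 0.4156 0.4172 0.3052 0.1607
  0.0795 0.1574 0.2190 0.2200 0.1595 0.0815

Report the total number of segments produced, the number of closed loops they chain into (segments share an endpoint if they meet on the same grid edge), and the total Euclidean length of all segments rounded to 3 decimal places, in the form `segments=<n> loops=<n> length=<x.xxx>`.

cell (1,0): code 0100 → (1.344,1.000)–(2.000,0.301)
cell (1,1): code 1100 → (1.252,2.000)–(1.344,1.000)
cell (1,2): code 1100 → (1.350,3.000)–(1.252,2.000)
cell (1,3): code 1100 → (1.322,4.000)–(1.350,3.000)
cell (1,4): code 1000 → (2.000,4.719)–(1.322,4.000)
cell (2,0): code 0110 → (2.000,0.301)–(3.000,0.095)
cell (2,4): code 1001 → (3.000,4.718)–(2.000,4.719)
cell (3,0): code 0110 → (3.000,0.095)–(4.000,0.315)
cell (3,4): code 1001 → (4.000,4.392)–(3.000,4.718)
cell (4,0): code 0110 → (4.000,0.315)–(5.000,0.686)
cell (4,4): code 1001 → (5.000,4.291)–(4.000,4.392)
cell (5,0): code 0010 → (5.000,0.686)–(5.513,1.000)
cell (5,1): code 0111 → (5.513,1.000)–(6.000,1.539)
cell (5,3): code 1011 → (6.000,3.484)–(5.499,4.000)
cell (5,4): code 0001 → (5.499,4.000)–(5.000,4.291)
cell (6,1): code 0010 → (6.000,1.539)–(6.268,2.000)
cell (6,2): code 0011 → (6.268,2.000)–(6.275,3.000)
cell (6,3): code 0001 → (6.275,3.000)–(6.000,3.484)
total: 18 segments, chained into 1 closed loop(s), length Σ = 15.838663

segments=18 loops=1 length=15.839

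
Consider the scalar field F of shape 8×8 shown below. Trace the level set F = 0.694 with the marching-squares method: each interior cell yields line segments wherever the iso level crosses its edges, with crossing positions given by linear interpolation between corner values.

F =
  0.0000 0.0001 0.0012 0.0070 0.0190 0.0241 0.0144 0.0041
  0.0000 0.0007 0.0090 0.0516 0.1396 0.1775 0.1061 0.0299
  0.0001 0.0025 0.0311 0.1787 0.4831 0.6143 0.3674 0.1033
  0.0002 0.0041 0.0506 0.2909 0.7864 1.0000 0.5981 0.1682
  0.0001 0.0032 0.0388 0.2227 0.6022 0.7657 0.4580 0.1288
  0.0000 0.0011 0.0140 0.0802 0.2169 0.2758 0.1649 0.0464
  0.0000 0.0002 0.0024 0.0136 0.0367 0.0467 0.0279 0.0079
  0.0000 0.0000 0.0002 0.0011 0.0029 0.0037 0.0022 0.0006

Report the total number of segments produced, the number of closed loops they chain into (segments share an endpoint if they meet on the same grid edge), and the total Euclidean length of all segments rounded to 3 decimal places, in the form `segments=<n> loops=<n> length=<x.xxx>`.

segments=8 loops=1 length=5.724

cell (2,3): code 0100 → (2.695,4.000)–(3.000,3.814)
cell (2,4): code 1100 → (2.207,5.000)–(2.695,4.000)
cell (2,5): code 1000 → (3.000,5.761)–(2.207,5.000)
cell (3,3): code 0010 → (3.000,3.814)–(3.502,4.000)
cell (3,4): code 0111 → (3.502,4.000)–(4.000,4.561)
cell (3,5): code 1001 → (4.000,5.233)–(3.000,5.761)
cell (4,4): code 0010 → (4.000,4.561)–(4.146,5.000)
cell (4,5): code 0001 → (4.146,5.000)–(4.000,5.233)
total: 8 segments, chained into 1 closed loop(s), length Σ = 5.724225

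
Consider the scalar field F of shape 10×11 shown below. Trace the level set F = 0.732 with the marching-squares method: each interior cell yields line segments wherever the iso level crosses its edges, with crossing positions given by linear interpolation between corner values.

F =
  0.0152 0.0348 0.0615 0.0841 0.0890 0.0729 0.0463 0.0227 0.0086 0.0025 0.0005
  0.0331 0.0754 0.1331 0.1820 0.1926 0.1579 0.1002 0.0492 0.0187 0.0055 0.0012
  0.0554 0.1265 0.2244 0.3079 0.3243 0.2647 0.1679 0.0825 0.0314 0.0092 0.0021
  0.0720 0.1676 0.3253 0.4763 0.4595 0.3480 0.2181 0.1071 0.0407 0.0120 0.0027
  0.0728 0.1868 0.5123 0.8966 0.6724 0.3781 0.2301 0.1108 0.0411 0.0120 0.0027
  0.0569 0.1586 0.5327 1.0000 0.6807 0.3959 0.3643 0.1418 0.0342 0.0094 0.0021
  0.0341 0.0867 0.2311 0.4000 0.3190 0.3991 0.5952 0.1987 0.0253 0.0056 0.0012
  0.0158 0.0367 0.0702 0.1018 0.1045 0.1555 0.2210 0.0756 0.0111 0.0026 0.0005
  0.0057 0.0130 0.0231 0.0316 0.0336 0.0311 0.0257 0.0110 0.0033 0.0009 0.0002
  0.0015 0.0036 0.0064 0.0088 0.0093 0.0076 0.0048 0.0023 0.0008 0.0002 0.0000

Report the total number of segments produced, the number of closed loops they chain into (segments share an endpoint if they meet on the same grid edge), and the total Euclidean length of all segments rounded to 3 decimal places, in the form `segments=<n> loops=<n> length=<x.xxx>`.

cell (3,2): code 0100 → (3.608,3.000)–(4.000,2.572)
cell (3,3): code 1000 → (4.000,3.734)–(3.608,3.000)
cell (4,2): code 0110 → (4.000,2.572)–(5.000,2.426)
cell (4,3): code 1001 → (5.000,3.839)–(4.000,3.734)
cell (5,2): code 0010 → (5.000,2.426)–(5.447,3.000)
cell (5,3): code 0001 → (5.447,3.000)–(5.000,3.839)
total: 6 segments, chained into 1 closed loop(s), length Σ = 5.106165

segments=6 loops=1 length=5.106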